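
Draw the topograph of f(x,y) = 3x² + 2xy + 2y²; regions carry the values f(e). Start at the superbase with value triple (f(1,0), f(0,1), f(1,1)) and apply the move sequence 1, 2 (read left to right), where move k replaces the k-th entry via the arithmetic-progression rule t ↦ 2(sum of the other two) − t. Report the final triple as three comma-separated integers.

start (3,2,7) = (f(1,0),f(0,1),f(1,1))
replace slot 1: 2·(2+7) − 3 = 15 → (15,2,7)
replace slot 2: 2·(15+7) − 2 = 42 → (15,42,7)

15,42,7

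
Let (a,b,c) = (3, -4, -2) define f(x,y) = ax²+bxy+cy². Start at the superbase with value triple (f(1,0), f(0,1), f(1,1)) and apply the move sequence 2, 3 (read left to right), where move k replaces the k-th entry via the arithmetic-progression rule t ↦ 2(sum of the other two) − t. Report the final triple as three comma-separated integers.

start (3,-2,-3) = (f(1,0),f(0,1),f(1,1))
replace slot 2: 2·(3+(-3)) − (-2) = 2 → (3,2,-3)
replace slot 3: 2·(3+2) − (-3) = 13 → (3,2,13)

3,2,13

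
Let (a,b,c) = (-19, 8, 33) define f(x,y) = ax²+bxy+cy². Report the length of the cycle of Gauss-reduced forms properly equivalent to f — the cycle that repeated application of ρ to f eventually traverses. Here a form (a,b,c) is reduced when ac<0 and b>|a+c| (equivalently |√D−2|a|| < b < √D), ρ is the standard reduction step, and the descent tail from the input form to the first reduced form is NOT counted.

D = 2572, ⌊√D⌋ = 50
descent: ρ → (33,-8,-19)
descent: ρ → (-19,46,6)  [lands on river]
river: ρ → (6,50,-3)
river: ρ → (-3,46,38)
river: ρ → (38,30,-11)
river: ρ → (-11,36,29)
river: ρ → (29,22,-18)
river: ρ → (-18,50,1)
river: ρ → (1,50,-18)
river: ρ → (-18,22,29)
river: ρ → (29,36,-11)
river: ρ → (-11,30,38)
river: ρ → (38,46,-3)
river: ρ → (-3,50,6)
river: ρ → (6,46,-19)
river: ρ → (-19,30,22)
river: ρ → (22,14,-27)
river: ρ → (-27,40,9)
river: ρ → (9,50,-2)
river: ρ → (-2,50,9)
river: ρ → (9,40,-27)
river: ρ → (-27,14,22)
river: ρ → (22,30,-19)
ρ-cycle length = 22 (tail of 2 descent steps not counted)

22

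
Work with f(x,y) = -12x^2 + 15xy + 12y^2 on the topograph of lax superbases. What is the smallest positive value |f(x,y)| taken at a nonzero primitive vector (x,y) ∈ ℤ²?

river: ρ → (12,9,-15)
river: ρ → (-15,21,6)
river: ρ → (6,27,-3)
river: ρ → (-3,27,6)
river: ρ → (6,21,-15)
river: ρ → (-15,9,12)
river: ρ → (12,15,-12)
river: ρ → (-12,9,15)
river: ρ → (15,21,-6)
river: ρ → (-6,27,3)
river: ρ → (3,27,-6)
river: ρ → (-6,21,15)
river: ρ → (15,9,-12)
river: ρ → (-12,15,12)
closes: descent 0, river 14
min |a| on river = 3

3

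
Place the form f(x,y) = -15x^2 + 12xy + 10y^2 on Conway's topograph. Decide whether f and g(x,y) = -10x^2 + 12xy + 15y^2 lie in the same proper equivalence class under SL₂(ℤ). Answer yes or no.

D₁ = 744, D₂ = 744
river cycle of f (length 10): (10, 8, -17), (-17, 26, 1), (1, 26, -17), (-17, 8, 10), (10, 12, -15), (-15, 18, 7), (7, 24, -6), (-6, 24, 7), (7, 18, -15), (-15, 12, 10)
river cycle of g (length 10): (15, 18, -7), (-7, 24, 6), (6, 24, -7), (-7, 18, 15), (15, 12, -10), (-10, 8, 17), (17, 26, -1), (-1, 26, 17), (17, 8, -10), (-10, 12, 15)
cycles differ ⇒ inequivalent

no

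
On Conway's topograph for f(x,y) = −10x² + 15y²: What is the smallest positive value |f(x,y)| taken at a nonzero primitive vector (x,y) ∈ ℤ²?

descent: ρ → (15,0,-10)
descent: ρ → (-10,20,5)  [lands on river]
river: ρ → (5,20,-10)
closes: descent 2, river 2
min |a| on river = 5

5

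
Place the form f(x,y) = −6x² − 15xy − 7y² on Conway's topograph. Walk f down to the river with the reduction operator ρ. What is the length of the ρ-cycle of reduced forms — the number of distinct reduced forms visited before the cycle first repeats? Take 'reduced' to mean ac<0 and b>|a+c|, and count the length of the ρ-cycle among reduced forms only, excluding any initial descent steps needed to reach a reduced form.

D = 57, ⌊√D⌋ = 7
descent: ρ → (-7,1,2)
descent: ρ → (2,7,-1)  [lands on river]
river: ρ → (-1,7,2)
river: ρ → (2,5,-4)
river: ρ → (-4,3,3)
river: ρ → (3,3,-4)
river: ρ → (-4,5,2)
ρ-cycle length = 6 (tail of 2 descent steps not counted)

6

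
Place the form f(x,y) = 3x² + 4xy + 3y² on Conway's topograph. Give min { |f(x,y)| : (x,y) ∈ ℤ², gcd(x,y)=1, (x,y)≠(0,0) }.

translate: b→-2 (≡4 mod 6), so (3,4,3)→(3,-2,2)
flip: (3,-2,2)→(2,2,3)
reduced (well bottom): (2,2,3) with a≤c, −a<b≤a
well minimum = a = 2

2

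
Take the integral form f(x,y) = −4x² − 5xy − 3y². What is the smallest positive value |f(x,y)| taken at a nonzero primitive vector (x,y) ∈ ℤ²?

translate: b→-3 (≡5 mod 8), so (4,5,3)→(4,-3,2)
flip: (4,-3,2)→(2,3,4)
translate: b→-1 (≡3 mod 4), so (2,3,4)→(2,-1,3)
reduced (well bottom): (2,-1,3) with a≤c, −a<b≤a
well minimum |f| = |-2| = 2 (negative-definite)

2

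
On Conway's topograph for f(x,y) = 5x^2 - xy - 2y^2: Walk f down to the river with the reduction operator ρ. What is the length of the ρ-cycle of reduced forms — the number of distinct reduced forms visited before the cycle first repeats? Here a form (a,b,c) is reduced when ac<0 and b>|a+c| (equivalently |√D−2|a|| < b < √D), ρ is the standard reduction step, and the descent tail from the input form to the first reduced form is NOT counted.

D = 41, ⌊√D⌋ = 6
descent: ρ → (-2,5,2)  [lands on river]
river: ρ → (2,3,-4)
river: ρ → (-4,5,1)
river: ρ → (1,5,-4)
river: ρ → (-4,3,2)
river: ρ → (2,5,-2)
river: ρ → (-2,3,4)
river: ρ → (4,5,-1)
river: ρ → (-1,5,4)
river: ρ → (4,3,-2)
ρ-cycle length = 10 (tail of 1 descent step not counted)

10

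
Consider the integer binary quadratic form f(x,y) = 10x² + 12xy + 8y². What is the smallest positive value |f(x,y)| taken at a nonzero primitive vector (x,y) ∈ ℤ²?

translate: b→-8 (≡12 mod 20), so (10,12,8)→(10,-8,6)
flip: (10,-8,6)→(6,8,10)
translate: b→-4 (≡8 mod 12), so (6,8,10)→(6,-4,8)
reduced (well bottom): (6,-4,8) with a≤c, −a<b≤a
well minimum = a = 6

6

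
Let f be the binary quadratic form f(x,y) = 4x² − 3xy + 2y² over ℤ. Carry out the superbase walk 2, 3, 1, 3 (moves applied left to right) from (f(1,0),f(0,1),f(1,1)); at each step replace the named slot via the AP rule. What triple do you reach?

start (4,2,3) = (f(1,0),f(0,1),f(1,1))
replace slot 2: 2·(4+3) − 2 = 12 → (4,12,3)
replace slot 3: 2·(4+12) − 3 = 29 → (4,12,29)
replace slot 1: 2·(12+29) − 4 = 78 → (78,12,29)
replace slot 3: 2·(78+12) − 29 = 151 → (78,12,151)

78,12,151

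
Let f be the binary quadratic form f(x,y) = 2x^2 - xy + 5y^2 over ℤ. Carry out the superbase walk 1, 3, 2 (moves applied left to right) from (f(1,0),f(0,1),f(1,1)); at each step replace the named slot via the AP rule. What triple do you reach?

start (2,5,6) = (f(1,0),f(0,1),f(1,1))
replace slot 1: 2·(5+6) − 2 = 20 → (20,5,6)
replace slot 3: 2·(20+5) − 6 = 44 → (20,5,44)
replace slot 2: 2·(20+44) − 5 = 123 → (20,123,44)

20,123,44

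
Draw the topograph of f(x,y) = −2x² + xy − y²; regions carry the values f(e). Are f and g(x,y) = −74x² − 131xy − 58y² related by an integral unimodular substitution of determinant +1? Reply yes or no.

D₁ = -7, D₂ = -7
f is negative-definite; reduce −f:
−f: flip: (2,-1,1)→(1,1,2)
−f: reduced (well bottom): (1,1,2) with a≤c, −a<b≤a
flip sign back: reduced form of f is (-1,-1,-2)
g is negative-definite; reduce −g:
−g: translate: b→-17 (≡131 mod 148), so (74,131,58)→(74,-17,1)
−g: flip: (74,-17,1)→(1,17,74)
−g: translate: b→1 (≡17 mod 2), so (1,17,74)→(1,1,2)
−g: reduced (well bottom): (1,1,2) with a≤c, −a<b≤a
flip sign back: reduced form of g is (-1,-1,-2)
reduced forms (-1, -1, -2) vs (-1, -1, -2) ⇒ equivalent

yes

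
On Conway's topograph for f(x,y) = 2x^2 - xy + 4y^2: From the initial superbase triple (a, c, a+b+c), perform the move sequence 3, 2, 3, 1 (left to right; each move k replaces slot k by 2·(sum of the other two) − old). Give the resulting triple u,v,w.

start (2,4,5) = (f(1,0),f(0,1),f(1,1))
replace slot 3: 2·(2+4) − 5 = 7 → (2,4,7)
replace slot 2: 2·(2+7) − 4 = 14 → (2,14,7)
replace slot 3: 2·(2+14) − 7 = 25 → (2,14,25)
replace slot 1: 2·(14+25) − 2 = 76 → (76,14,25)

76,14,25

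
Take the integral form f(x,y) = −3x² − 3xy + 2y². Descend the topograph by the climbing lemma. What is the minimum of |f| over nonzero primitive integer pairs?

descent: ρ → (2,3,-3)  [lands on river]
river: ρ → (-3,3,2)
river: ρ → (2,5,-1)
river: ρ → (-1,5,2)
closes: descent 1, river 4
min |a| on river = 1

1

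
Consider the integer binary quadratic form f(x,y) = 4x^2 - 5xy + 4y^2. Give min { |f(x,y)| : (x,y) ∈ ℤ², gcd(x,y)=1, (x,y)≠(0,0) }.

translate: b→3 (≡-5 mod 8), so (4,-5,4)→(4,3,3)
flip: (4,3,3)→(3,-3,4)
translate: b→3 (≡-3 mod 6), so (3,-3,4)→(3,3,4)
reduced (well bottom): (3,3,4) with a≤c, −a<b≤a
well minimum = a = 3

3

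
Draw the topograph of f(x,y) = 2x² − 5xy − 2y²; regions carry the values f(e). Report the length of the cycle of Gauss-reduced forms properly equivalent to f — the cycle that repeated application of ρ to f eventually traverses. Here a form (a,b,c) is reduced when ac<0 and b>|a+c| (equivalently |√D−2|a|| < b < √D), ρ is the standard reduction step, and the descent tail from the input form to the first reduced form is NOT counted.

D = 41, ⌊√D⌋ = 6
descent: ρ → (-2,5,2)  [lands on river]
river: ρ → (2,3,-4)
river: ρ → (-4,5,1)
river: ρ → (1,5,-4)
river: ρ → (-4,3,2)
river: ρ → (2,5,-2)
river: ρ → (-2,3,4)
river: ρ → (4,5,-1)
river: ρ → (-1,5,4)
river: ρ → (4,3,-2)
ρ-cycle length = 10 (tail of 1 descent step not counted)

10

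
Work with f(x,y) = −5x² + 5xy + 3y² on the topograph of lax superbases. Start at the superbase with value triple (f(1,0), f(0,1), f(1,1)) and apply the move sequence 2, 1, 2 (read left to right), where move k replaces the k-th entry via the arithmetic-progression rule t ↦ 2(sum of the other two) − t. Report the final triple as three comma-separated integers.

start (-5,3,3) = (f(1,0),f(0,1),f(1,1))
replace slot 2: 2·((-5)+3) − 3 = -7 → (-5,-7,3)
replace slot 1: 2·((-7)+3) − (-5) = -3 → (-3,-7,3)
replace slot 2: 2·((-3)+3) − (-7) = 7 → (-3,7,3)

-3,7,3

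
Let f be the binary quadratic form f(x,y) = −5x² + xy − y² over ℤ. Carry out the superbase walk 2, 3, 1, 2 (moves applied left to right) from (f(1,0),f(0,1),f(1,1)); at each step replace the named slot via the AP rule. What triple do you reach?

start (-5,-1,-5) = (f(1,0),f(0,1),f(1,1))
replace slot 2: 2·((-5)+(-5)) − (-1) = -19 → (-5,-19,-5)
replace slot 3: 2·((-5)+(-19)) − (-5) = -43 → (-5,-19,-43)
replace slot 1: 2·((-19)+(-43)) − (-5) = -119 → (-119,-19,-43)
replace slot 2: 2·((-119)+(-43)) − (-19) = -305 → (-119,-305,-43)

-119,-305,-43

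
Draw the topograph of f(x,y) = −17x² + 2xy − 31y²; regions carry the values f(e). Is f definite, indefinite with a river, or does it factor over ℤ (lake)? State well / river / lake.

D = b²−4ac = 2² − 4·(-17)·(-31) = -2104
D < 0 ⇒ definite ⇒ every region one sign ⇒ single well

well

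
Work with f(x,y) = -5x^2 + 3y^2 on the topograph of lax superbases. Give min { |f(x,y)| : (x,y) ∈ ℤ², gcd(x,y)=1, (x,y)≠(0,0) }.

descent: ρ → (3,6,-2)  [lands on river]
river: ρ → (-2,6,3)
closes: descent 1, river 2
min |a| on river = 2

2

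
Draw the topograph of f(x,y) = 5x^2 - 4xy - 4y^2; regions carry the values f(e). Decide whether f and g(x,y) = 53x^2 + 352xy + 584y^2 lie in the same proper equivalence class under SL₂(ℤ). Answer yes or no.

D₁ = 96, D₂ = 96
river cycle of f (length 4): (-4, 4, 5), (5, 6, -3), (-3, 6, 5), (5, 4, -4)
river cycle of g (length 4): (5, 6, -3), (-3, 6, 5), (5, 4, -4), (-4, 4, 5)
cycles coincide ⇒ equivalent

yes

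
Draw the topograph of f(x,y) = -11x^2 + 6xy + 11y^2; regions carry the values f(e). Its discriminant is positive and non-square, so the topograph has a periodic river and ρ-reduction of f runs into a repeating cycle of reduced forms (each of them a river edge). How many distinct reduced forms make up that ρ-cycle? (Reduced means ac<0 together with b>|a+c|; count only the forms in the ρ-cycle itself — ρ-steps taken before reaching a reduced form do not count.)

D = 520, ⌊√D⌋ = 22
river: ρ → (11,16,-6)
river: ρ → (-6,20,5)
river: ρ → (5,20,-6)
river: ρ → (-6,16,11)
river: ρ → (11,6,-11)
river: ρ → (-11,16,6)
river: ρ → (6,20,-5)
river: ρ → (-5,20,6)
river: ρ → (6,16,-11)
river: ρ → (-11,6,11)
ρ-cycle length = 10 (tail of 0 descent steps not counted)

10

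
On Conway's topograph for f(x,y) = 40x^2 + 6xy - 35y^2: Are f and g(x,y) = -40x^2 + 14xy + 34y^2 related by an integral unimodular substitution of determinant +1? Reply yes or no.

D₁ = 5636, D₂ = 5636
river cycle of f (length 74): (-35, 64, 11), (11, 68, -23), (-23, 70, 8), (8, 74, -5), (-5, 66, 64), (64, 62, -7), (-7, 64, 55), (55, 46, -16), (-16, 50, 49), (49, 48, -17), … (64 more)
river cycle of g (length 70): (34, 54, -20), (-20, 66, 16), (16, 62, -28), (-28, 50, 28), (28, 62, -16), (-16, 66, 20), (20, 54, -34), (-34, 14, 40), (40, 66, -8), (-8, 62, 56), … (60 more)
cycles differ ⇒ inequivalent

no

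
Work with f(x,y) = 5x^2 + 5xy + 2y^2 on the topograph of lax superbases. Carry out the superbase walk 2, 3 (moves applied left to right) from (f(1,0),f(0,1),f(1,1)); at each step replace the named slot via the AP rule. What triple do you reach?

start (5,2,12) = (f(1,0),f(0,1),f(1,1))
replace slot 2: 2·(5+12) − 2 = 32 → (5,32,12)
replace slot 3: 2·(5+32) − 12 = 62 → (5,32,62)

5,32,62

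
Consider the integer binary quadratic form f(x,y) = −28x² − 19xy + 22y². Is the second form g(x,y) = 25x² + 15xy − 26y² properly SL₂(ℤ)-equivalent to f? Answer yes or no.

D₁ = 2825, D₂ = 2825
river cycle of f (length 38): (22, 19, -28), (-28, 37, 13), (13, 41, -22), (-22, 47, 7), (7, 51, -8), (-8, 45, 25), (25, 5, -28), (-28, 51, 2), (2, 53, -2), (-2, 51, 28), … (28 more)
river cycle of g (length 38): (-26, 37, 14), (14, 47, -11), (-11, 41, 26), (26, 11, -26), (-26, 41, 11), (11, 47, -14), (-14, 37, 26), (26, 15, -25), (-25, 35, 16), (16, 29, -31), … (28 more)
cycles differ ⇒ inequivalent

no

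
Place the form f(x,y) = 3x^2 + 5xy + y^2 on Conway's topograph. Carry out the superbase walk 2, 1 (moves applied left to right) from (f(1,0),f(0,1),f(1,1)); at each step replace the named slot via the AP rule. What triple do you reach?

start (3,1,9) = (f(1,0),f(0,1),f(1,1))
replace slot 2: 2·(3+9) − 1 = 23 → (3,23,9)
replace slot 1: 2·(23+9) − 3 = 61 → (61,23,9)

61,23,9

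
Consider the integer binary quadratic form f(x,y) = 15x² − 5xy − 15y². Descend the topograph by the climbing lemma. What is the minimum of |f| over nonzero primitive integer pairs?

descent: ρ → (-15,5,15)  [lands on river]
river: ρ → (15,25,-5)
river: ρ → (-5,25,15)
river: ρ → (15,5,-15)
river: ρ → (-15,25,5)
river: ρ → (5,25,-15)
closes: descent 1, river 6
min |a| on river = 5

5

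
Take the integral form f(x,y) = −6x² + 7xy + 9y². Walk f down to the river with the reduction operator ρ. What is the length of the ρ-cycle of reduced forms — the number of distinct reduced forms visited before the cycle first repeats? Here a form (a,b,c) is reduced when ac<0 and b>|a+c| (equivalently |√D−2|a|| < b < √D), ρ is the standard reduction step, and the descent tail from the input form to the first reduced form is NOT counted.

D = 265, ⌊√D⌋ = 16
river: ρ → (9,11,-4)
river: ρ → (-4,13,6)
river: ρ → (6,11,-6)
river: ρ → (-6,13,4)
river: ρ → (4,11,-9)
river: ρ → (-9,7,6)
river: ρ → (6,5,-10)
river: ρ → (-10,15,1)
river: ρ → (1,15,-10)
river: ρ → (-10,5,6)
river: ρ → (6,7,-9)
river: ρ → (-9,11,4)
river: ρ → (4,13,-6)
river: ρ → (-6,11,6)
river: ρ → (6,13,-4)
river: ρ → (-4,11,9)
river: ρ → (9,7,-6)
river: ρ → (-6,5,10)
river: ρ → (10,15,-1)
river: ρ → (-1,15,10)
river: ρ → (10,5,-6)
river: ρ → (-6,7,9)
ρ-cycle length = 22 (tail of 0 descent steps not counted)

22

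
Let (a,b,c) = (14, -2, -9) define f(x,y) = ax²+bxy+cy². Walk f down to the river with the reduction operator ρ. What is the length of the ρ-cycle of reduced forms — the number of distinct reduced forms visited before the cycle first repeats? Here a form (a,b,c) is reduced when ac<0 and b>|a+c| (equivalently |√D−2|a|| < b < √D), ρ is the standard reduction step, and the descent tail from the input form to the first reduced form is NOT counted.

D = 508, ⌊√D⌋ = 22
descent: ρ → (-9,20,3)  [lands on river]
river: ρ → (3,22,-2)
river: ρ → (-2,22,3)
river: ρ → (3,20,-9)
river: ρ → (-9,16,7)
river: ρ → (7,12,-13)
river: ρ → (-13,14,6)
river: ρ → (6,22,-1)
river: ρ → (-1,22,6)
river: ρ → (6,14,-13)
river: ρ → (-13,12,7)
river: ρ → (7,16,-9)
ρ-cycle length = 12 (tail of 1 descent step not counted)

12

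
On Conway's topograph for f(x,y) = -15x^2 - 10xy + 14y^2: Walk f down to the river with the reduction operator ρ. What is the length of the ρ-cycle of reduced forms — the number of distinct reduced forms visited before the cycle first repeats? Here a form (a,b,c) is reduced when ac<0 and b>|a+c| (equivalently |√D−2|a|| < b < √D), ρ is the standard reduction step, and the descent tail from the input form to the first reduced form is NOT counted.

D = 940, ⌊√D⌋ = 30
descent: ρ → (14,10,-15)  [lands on river]
river: ρ → (-15,20,9)
river: ρ → (9,16,-19)
river: ρ → (-19,22,6)
river: ρ → (6,26,-11)
river: ρ → (-11,18,14)
ρ-cycle length = 6 (tail of 1 descent step not counted)

6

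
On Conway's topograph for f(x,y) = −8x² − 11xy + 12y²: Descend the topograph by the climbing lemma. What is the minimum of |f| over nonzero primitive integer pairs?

descent: ρ → (12,11,-8)  [lands on river]
river: ρ → (-8,21,2)
river: ρ → (2,19,-18)
river: ρ → (-18,17,3)
river: ρ → (3,19,-12)
river: ρ → (-12,5,10)
river: ρ → (10,15,-7)
river: ρ → (-7,13,12)
closes: descent 1, river 8
min |a| on river = 2

2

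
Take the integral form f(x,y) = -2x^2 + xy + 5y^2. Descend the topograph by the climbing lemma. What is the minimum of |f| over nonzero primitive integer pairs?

descent: ρ → (5,-1,-2)
descent: ρ → (-2,5,2)  [lands on river]
river: ρ → (2,3,-4)
river: ρ → (-4,5,1)
river: ρ → (1,5,-4)
river: ρ → (-4,3,2)
river: ρ → (2,5,-2)
river: ρ → (-2,3,4)
river: ρ → (4,5,-1)
river: ρ → (-1,5,4)
river: ρ → (4,3,-2)
closes: descent 2, river 10
min |a| on river = 1

1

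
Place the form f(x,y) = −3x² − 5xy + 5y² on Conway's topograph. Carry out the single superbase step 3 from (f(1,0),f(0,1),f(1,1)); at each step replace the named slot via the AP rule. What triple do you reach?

start (-3,5,-3) = (f(1,0),f(0,1),f(1,1))
replace slot 3: 2·((-3)+5) − (-3) = 7 → (-3,5,7)

-3,5,7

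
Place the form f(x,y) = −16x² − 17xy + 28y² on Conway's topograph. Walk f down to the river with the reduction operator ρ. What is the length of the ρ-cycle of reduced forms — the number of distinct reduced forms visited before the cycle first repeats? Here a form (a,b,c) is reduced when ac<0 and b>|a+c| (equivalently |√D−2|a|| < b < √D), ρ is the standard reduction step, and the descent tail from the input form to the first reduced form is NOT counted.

D = 2081, ⌊√D⌋ = 45
descent: ρ → (28,17,-16)  [lands on river]
river: ρ → (-16,15,29)
river: ρ → (29,43,-2)
river: ρ → (-2,45,7)
river: ρ → (7,39,-20)
river: ρ → (-20,41,5)
river: ρ → (5,39,-28)
river: ρ → (-28,17,16)
river: ρ → (16,15,-29)
river: ρ → (-29,43,2)
river: ρ → (2,45,-7)
river: ρ → (-7,39,20)
river: ρ → (20,41,-5)
river: ρ → (-5,39,28)
ρ-cycle length = 14 (tail of 1 descent step not counted)

14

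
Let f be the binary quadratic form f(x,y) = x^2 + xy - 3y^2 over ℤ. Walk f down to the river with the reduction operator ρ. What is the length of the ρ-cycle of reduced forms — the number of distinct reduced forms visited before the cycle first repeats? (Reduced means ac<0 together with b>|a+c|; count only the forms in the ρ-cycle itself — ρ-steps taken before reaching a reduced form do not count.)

D = 13, ⌊√D⌋ = 3
descent: ρ → (-3,-1,1)
descent: ρ → (1,3,-1)  [lands on river]
river: ρ → (-1,3,1)
ρ-cycle length = 2 (tail of 2 descent steps not counted)

2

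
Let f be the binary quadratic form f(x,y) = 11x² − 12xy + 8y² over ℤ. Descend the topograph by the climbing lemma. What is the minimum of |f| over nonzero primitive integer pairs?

translate: b→10 (≡-12 mod 22), so (11,-12,8)→(11,10,7)
flip: (11,10,7)→(7,-10,11)
translate: b→4 (≡-10 mod 14), so (7,-10,11)→(7,4,8)
reduced (well bottom): (7,4,8) with a≤c, −a<b≤a
well minimum = a = 7

7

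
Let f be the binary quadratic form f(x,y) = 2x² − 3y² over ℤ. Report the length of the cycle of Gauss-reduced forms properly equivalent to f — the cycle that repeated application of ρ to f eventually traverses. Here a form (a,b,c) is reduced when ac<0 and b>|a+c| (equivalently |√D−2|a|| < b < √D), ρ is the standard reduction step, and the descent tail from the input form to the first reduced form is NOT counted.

D = 24, ⌊√D⌋ = 4
descent: ρ → (-3,0,2)
descent: ρ → (2,4,-1)  [lands on river]
river: ρ → (-1,4,2)
ρ-cycle length = 2 (tail of 2 descent steps not counted)

2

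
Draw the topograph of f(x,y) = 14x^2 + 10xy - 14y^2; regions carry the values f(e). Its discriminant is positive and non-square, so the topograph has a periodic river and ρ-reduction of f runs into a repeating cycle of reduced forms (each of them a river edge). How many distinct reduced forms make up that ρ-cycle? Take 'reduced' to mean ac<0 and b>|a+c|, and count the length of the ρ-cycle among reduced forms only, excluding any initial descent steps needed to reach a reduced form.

D = 884, ⌊√D⌋ = 29
river: ρ → (-14,18,10)
river: ρ → (10,22,-10)
river: ρ → (-10,18,14)
river: ρ → (14,10,-14)
ρ-cycle length = 4 (tail of 0 descent steps not counted)

4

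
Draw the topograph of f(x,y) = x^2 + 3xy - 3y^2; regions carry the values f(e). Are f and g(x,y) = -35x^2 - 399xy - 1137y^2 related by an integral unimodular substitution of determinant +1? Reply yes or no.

D₁ = 21, D₂ = 21
river cycle of f (length 2): (-3, 3, 1), (1, 3, -3)
river cycle of g (length 2): (-3, 3, 1), (1, 3, -3)
cycles coincide ⇒ equivalent

yes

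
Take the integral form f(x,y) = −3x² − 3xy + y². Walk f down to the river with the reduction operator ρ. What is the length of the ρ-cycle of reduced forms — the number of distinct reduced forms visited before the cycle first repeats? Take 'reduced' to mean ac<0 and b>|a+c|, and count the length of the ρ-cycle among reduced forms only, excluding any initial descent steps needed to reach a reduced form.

D = 21, ⌊√D⌋ = 4
descent: ρ → (1,3,-3)  [lands on river]
river: ρ → (-3,3,1)
ρ-cycle length = 2 (tail of 1 descent step not counted)

2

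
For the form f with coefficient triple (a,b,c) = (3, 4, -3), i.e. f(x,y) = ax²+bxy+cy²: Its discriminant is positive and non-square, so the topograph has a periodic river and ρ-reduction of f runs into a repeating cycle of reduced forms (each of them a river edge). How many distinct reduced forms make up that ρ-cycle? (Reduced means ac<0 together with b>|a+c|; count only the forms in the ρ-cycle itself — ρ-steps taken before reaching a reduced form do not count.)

D = 52, ⌊√D⌋ = 7
river: ρ → (-3,2,4)
river: ρ → (4,6,-1)
river: ρ → (-1,6,4)
river: ρ → (4,2,-3)
river: ρ → (-3,4,3)
river: ρ → (3,2,-4)
river: ρ → (-4,6,1)
river: ρ → (1,6,-4)
river: ρ → (-4,2,3)
river: ρ → (3,4,-3)
ρ-cycle length = 10 (tail of 0 descent steps not counted)

10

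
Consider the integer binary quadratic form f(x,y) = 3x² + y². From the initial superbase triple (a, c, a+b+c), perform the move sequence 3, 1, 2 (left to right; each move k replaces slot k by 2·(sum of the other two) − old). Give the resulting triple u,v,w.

start (3,1,4) = (f(1,0),f(0,1),f(1,1))
replace slot 3: 2·(3+1) − 4 = 4 → (3,1,4)
replace slot 1: 2·(1+4) − 3 = 7 → (7,1,4)
replace slot 2: 2·(7+4) − 1 = 21 → (7,21,4)

7,21,4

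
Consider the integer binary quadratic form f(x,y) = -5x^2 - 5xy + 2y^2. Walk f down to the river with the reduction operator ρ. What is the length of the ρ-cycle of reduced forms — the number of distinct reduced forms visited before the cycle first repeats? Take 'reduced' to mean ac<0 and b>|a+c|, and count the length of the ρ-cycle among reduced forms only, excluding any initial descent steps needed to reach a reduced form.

D = 65, ⌊√D⌋ = 8
descent: ρ → (2,5,-5)  [lands on river]
river: ρ → (-5,5,2)
river: ρ → (2,7,-2)
river: ρ → (-2,5,5)
river: ρ → (5,5,-2)
river: ρ → (-2,7,2)
ρ-cycle length = 6 (tail of 1 descent step not counted)

6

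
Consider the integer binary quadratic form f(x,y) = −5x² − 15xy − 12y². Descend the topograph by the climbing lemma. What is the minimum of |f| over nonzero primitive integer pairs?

translate: b→5 (≡15 mod 10), so (5,15,12)→(5,5,2)
flip: (5,5,2)→(2,-5,5)
translate: b→-1 (≡-5 mod 4), so (2,-5,5)→(2,-1,2)
flip: (2,-1,2)→(2,1,2)
reduced (well bottom): (2,1,2) with a≤c, −a<b≤a
well minimum |f| = |-2| = 2 (negative-definite)

2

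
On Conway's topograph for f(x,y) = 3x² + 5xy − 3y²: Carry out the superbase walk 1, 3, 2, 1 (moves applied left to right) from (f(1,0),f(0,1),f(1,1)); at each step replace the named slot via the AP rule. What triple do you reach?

start (3,-3,5) = (f(1,0),f(0,1),f(1,1))
replace slot 1: 2·((-3)+5) − 3 = 1 → (1,-3,5)
replace slot 3: 2·(1+(-3)) − 5 = -9 → (1,-3,-9)
replace slot 2: 2·(1+(-9)) − (-3) = -13 → (1,-13,-9)
replace slot 1: 2·((-13)+(-9)) − 1 = -45 → (-45,-13,-9)

-45,-13,-9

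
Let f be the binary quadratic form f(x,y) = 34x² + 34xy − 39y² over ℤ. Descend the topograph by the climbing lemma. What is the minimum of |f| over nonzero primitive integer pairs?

river: ρ → (-39,44,29)
river: ρ → (29,72,-11)
river: ρ → (-11,60,65)
river: ρ → (65,70,-6)
river: ρ → (-6,74,41)
river: ρ → (41,8,-39)
river: ρ → (-39,70,10)
river: ρ → (10,70,-39)
river: ρ → (-39,8,41)
river: ρ → (41,74,-6)
river: ρ → (-6,70,65)
river: ρ → (65,60,-11)
river: ρ → (-11,72,29)
river: ρ → (29,44,-39)
river: ρ → (-39,34,34)
river: ρ → (34,34,-39)
closes: descent 0, river 16
min |a| on river = 6

6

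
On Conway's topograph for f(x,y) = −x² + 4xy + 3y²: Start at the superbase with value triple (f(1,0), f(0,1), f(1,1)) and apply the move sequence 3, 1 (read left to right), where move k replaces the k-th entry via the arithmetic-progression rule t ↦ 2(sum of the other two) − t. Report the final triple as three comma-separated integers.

start (-1,3,6) = (f(1,0),f(0,1),f(1,1))
replace slot 3: 2·((-1)+3) − 6 = -2 → (-1,3,-2)
replace slot 1: 2·(3+(-2)) − (-1) = 3 → (3,3,-2)

3,3,-2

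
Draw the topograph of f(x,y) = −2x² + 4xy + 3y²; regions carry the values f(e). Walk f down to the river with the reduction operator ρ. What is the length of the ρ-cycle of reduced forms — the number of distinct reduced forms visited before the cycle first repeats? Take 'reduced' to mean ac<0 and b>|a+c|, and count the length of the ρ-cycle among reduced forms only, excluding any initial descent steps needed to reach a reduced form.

D = 40, ⌊√D⌋ = 6
river: ρ → (3,2,-3)
river: ρ → (-3,4,2)
river: ρ → (2,4,-3)
river: ρ → (-3,2,3)
river: ρ → (3,4,-2)
river: ρ → (-2,4,3)
ρ-cycle length = 6 (tail of 0 descent steps not counted)

6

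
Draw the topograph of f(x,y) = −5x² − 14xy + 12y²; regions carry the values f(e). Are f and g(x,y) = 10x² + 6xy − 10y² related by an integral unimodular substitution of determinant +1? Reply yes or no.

D₁ = 436, D₂ = 436
river cycle of f (length 30): (12, 14, -5), (-5, 16, 9), (9, 20, -1), (-1, 20, 9), (9, 16, -5), (-5, 14, 12), (12, 10, -7), (-7, 18, 4), (4, 14, -15), (-15, 16, 3), … (20 more)
river cycle of g (length 14): (-10, 14, 6), (6, 10, -14), (-14, 18, 2), (2, 18, -14), (-14, 10, 6), (6, 14, -10), (-10, 6, 10), (10, 14, -6), (-6, 10, 14), (14, 18, -2), … (4 more)
cycles differ ⇒ inequivalent

no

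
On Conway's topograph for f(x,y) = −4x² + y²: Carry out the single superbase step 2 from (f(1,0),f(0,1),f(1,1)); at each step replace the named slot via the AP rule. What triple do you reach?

start (-4,1,-3) = (f(1,0),f(0,1),f(1,1))
replace slot 2: 2·((-4)+(-3)) − 1 = -15 → (-4,-15,-3)

-4,-15,-3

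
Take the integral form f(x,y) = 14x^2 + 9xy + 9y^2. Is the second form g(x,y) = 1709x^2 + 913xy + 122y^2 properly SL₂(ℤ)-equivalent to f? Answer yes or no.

D₁ = -423, D₂ = -423
f: flip: (14,9,9)→(9,-9,14)
f: translate: b→9 (≡-9 mod 18), so (9,-9,14)→(9,9,14)
f: reduced (well bottom): (9,9,14) with a≤c, −a<b≤a
g: flip: (1709,913,122)→(122,-913,1709)
g: translate: b→63 (≡-913 mod 244), so (122,-913,1709)→(122,63,9)
g: flip: (122,63,9)→(9,-63,122)
g: translate: b→9 (≡-63 mod 18), so (9,-63,122)→(9,9,14)
g: reduced (well bottom): (9,9,14) with a≤c, −a<b≤a
reduced forms (9, 9, 14) vs (9, 9, 14) ⇒ equivalent

yes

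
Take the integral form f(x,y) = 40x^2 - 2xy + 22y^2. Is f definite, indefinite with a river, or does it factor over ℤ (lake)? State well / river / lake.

D = b²−4ac = (-2)² − 4·40·22 = -3516
D < 0 ⇒ definite ⇒ every region one sign ⇒ single well

well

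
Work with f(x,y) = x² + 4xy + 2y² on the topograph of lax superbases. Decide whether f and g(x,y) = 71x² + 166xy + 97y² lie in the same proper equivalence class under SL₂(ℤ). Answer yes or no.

D₁ = 8, D₂ = 8
river cycle of f (length 2): (-1, 2, 1), (1, 2, -1)
river cycle of g (length 2): (-1, 2, 1), (1, 2, -1)
cycles coincide ⇒ equivalent

yes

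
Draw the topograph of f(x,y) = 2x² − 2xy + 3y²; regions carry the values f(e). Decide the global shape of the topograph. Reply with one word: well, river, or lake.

D = b²−4ac = (-2)² − 4·2·3 = -20
D < 0 ⇒ definite ⇒ every region one sign ⇒ single well

well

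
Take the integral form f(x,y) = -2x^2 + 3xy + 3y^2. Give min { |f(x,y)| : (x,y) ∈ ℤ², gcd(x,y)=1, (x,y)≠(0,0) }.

river: ρ → (3,3,-2)
river: ρ → (-2,5,1)
river: ρ → (1,5,-2)
river: ρ → (-2,3,3)
closes: descent 0, river 4
min |a| on river = 1

1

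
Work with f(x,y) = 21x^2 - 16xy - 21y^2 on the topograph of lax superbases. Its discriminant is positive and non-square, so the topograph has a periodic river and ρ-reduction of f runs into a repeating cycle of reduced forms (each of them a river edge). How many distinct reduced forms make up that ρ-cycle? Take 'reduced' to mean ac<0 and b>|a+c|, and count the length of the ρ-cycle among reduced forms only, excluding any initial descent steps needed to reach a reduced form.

D = 2020, ⌊√D⌋ = 44
descent: ρ → (-21,16,21)  [lands on river]
river: ρ → (21,26,-16)
river: ρ → (-16,38,9)
river: ρ → (9,34,-24)
river: ρ → (-24,14,19)
river: ρ → (19,24,-19)
river: ρ → (-19,14,24)
river: ρ → (24,34,-9)
river: ρ → (-9,38,16)
river: ρ → (16,26,-21)
ρ-cycle length = 10 (tail of 1 descent step not counted)

10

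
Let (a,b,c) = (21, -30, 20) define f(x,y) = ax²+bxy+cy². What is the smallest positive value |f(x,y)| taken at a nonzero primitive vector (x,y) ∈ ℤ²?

translate: b→12 (≡-30 mod 42), so (21,-30,20)→(21,12,11)
flip: (21,12,11)→(11,-12,21)
translate: b→10 (≡-12 mod 22), so (11,-12,21)→(11,10,20)
reduced (well bottom): (11,10,20) with a≤c, −a<b≤a
well minimum = a = 11

11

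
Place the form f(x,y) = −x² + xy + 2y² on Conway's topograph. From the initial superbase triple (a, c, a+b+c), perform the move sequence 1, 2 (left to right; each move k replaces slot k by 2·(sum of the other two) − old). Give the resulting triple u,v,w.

start (-1,2,2) = (f(1,0),f(0,1),f(1,1))
replace slot 1: 2·(2+2) − (-1) = 9 → (9,2,2)
replace slot 2: 2·(9+2) − 2 = 20 → (9,20,2)

9,20,2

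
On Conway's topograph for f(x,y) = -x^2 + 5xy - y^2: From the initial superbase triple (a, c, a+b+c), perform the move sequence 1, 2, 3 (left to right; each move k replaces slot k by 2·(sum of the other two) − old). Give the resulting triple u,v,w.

start (-1,-1,3) = (f(1,0),f(0,1),f(1,1))
replace slot 1: 2·((-1)+3) − (-1) = 5 → (5,-1,3)
replace slot 2: 2·(5+3) − (-1) = 17 → (5,17,3)
replace slot 3: 2·(5+17) − 3 = 41 → (5,17,41)

5,17,41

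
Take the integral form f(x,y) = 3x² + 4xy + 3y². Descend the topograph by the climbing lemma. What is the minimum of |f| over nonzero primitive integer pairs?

translate: b→-2 (≡4 mod 6), so (3,4,3)→(3,-2,2)
flip: (3,-2,2)→(2,2,3)
reduced (well bottom): (2,2,3) with a≤c, −a<b≤a
well minimum = a = 2

2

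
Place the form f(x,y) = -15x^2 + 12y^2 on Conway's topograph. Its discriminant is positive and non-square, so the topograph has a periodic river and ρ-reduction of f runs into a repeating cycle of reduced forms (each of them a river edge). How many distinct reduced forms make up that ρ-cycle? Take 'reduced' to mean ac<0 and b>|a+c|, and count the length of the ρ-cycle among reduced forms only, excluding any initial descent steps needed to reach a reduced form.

D = 720, ⌊√D⌋ = 26
descent: ρ → (12,24,-3)  [lands on river]
river: ρ → (-3,24,12)
ρ-cycle length = 2 (tail of 1 descent step not counted)

2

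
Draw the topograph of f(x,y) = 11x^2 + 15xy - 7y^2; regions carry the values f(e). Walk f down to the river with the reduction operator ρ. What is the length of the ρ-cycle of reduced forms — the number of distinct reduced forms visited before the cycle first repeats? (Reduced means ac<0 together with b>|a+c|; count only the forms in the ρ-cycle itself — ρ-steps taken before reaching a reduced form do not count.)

D = 533, ⌊√D⌋ = 23
river: ρ → (-7,13,13)
river: ρ → (13,13,-7)
river: ρ → (-7,15,11)
river: ρ → (11,7,-11)
river: ρ → (-11,15,7)
river: ρ → (7,13,-13)
river: ρ → (-13,13,7)
river: ρ → (7,15,-11)
river: ρ → (-11,7,11)
river: ρ → (11,15,-7)
ρ-cycle length = 10 (tail of 0 descent steps not counted)

10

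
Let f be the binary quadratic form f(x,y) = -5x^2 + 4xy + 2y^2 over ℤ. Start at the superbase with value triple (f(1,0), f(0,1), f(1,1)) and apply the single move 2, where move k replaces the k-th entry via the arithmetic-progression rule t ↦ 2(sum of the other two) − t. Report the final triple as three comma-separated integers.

start (-5,2,1) = (f(1,0),f(0,1),f(1,1))
replace slot 2: 2·((-5)+1) − 2 = -10 → (-5,-10,1)

-5,-10,1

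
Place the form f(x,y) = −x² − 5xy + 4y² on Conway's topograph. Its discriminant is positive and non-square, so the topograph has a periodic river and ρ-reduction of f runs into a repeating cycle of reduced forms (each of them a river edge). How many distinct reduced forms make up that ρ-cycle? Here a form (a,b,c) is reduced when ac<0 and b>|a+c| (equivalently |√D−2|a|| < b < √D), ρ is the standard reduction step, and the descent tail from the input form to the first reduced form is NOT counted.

D = 41, ⌊√D⌋ = 6
descent: ρ → (4,5,-1)  [lands on river]
river: ρ → (-1,5,4)
river: ρ → (4,3,-2)
river: ρ → (-2,5,2)
river: ρ → (2,3,-4)
river: ρ → (-4,5,1)
river: ρ → (1,5,-4)
river: ρ → (-4,3,2)
river: ρ → (2,5,-2)
river: ρ → (-2,3,4)
ρ-cycle length = 10 (tail of 1 descent step not counted)

10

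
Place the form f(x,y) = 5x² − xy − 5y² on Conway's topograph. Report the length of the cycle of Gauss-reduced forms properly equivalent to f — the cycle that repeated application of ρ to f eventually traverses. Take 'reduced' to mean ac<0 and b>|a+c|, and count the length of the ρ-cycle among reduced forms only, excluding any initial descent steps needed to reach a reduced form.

D = 101, ⌊√D⌋ = 10
descent: ρ → (-5,1,5)  [lands on river]
river: ρ → (5,9,-1)
river: ρ → (-1,9,5)
river: ρ → (5,1,-5)
river: ρ → (-5,9,1)
river: ρ → (1,9,-5)
ρ-cycle length = 6 (tail of 1 descent step not counted)

6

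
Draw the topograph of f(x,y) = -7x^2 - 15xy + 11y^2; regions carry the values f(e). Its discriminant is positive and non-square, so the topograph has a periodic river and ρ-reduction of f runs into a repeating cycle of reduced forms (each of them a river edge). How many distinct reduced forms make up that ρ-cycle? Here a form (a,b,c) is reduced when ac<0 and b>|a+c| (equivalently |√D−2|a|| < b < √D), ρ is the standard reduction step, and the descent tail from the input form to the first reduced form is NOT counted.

D = 533, ⌊√D⌋ = 23
descent: ρ → (11,15,-7)  [lands on river]
river: ρ → (-7,13,13)
river: ρ → (13,13,-7)
river: ρ → (-7,15,11)
river: ρ → (11,7,-11)
river: ρ → (-11,15,7)
river: ρ → (7,13,-13)
river: ρ → (-13,13,7)
river: ρ → (7,15,-11)
river: ρ → (-11,7,11)
ρ-cycle length = 10 (tail of 1 descent step not counted)

10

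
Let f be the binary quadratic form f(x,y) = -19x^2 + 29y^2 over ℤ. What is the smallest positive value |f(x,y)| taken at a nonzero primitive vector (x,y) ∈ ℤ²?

descent: ρ → (29,0,-19)
descent: ρ → (-19,38,10)  [lands on river]
river: ρ → (10,42,-11)
river: ρ → (-11,46,2)
river: ρ → (2,46,-11)
river: ρ → (-11,42,10)
river: ρ → (10,38,-19)
closes: descent 2, river 6
min |a| on river = 2

2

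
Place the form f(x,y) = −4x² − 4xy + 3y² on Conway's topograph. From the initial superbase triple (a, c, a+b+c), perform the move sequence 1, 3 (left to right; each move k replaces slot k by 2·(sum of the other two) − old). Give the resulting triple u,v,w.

start (-4,3,-5) = (f(1,0),f(0,1),f(1,1))
replace slot 1: 2·(3+(-5)) − (-4) = 0 → (0,3,-5)
replace slot 3: 2·(0+3) − (-5) = 11 → (0,3,11)

0,3,11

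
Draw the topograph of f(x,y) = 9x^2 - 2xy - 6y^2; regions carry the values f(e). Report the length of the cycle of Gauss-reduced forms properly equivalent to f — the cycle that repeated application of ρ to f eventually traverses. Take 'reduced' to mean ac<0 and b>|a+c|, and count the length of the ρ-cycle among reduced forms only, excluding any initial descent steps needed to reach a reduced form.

D = 220, ⌊√D⌋ = 14
descent: ρ → (-6,14,1)  [lands on river]
river: ρ → (1,14,-6)
river: ρ → (-6,10,5)
river: ρ → (5,10,-6)
ρ-cycle length = 4 (tail of 1 descent step not counted)

4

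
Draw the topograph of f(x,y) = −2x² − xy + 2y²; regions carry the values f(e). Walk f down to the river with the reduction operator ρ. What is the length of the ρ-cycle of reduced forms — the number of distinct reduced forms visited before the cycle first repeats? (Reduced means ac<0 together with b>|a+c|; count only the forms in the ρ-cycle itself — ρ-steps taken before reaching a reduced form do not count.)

D = 17, ⌊√D⌋ = 4
descent: ρ → (2,1,-2)  [lands on river]
river: ρ → (-2,3,1)
river: ρ → (1,3,-2)
river: ρ → (-2,1,2)
river: ρ → (2,3,-1)
river: ρ → (-1,3,2)
ρ-cycle length = 6 (tail of 1 descent step not counted)

6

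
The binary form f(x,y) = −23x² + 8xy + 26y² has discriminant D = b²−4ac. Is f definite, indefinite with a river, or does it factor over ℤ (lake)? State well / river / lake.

D = b²−4ac = 8² − 4·(-23)·26 = 2456
D > 0 non-square ⇒ indefinite ⇒ periodic river

river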